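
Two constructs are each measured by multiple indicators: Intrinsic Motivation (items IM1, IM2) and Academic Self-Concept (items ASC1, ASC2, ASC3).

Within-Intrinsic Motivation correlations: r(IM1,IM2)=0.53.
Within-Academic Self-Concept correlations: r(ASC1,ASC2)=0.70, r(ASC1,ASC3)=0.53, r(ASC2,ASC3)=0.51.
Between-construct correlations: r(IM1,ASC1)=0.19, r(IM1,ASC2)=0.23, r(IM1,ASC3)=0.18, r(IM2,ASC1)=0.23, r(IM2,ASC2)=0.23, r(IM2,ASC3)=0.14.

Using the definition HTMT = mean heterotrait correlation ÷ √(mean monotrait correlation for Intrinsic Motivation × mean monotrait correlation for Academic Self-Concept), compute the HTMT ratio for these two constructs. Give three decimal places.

0.361

Mean heterotrait r = 1.20/6 = 0.2000.
Mean within-IM = 0.53/1 = 0.5300; mean within-ASC = 1.74/3 = 0.5800.
Geometric mean = √(0.5300 × 0.5800) = 0.5544.
HTMT = 0.2000 / 0.5544 = 0.361.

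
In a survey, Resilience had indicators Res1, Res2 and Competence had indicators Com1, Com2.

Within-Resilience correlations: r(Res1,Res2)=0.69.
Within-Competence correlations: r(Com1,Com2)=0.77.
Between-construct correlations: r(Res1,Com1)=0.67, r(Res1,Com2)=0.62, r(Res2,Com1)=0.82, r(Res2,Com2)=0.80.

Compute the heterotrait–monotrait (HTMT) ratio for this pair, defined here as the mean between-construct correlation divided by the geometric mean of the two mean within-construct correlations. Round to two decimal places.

Mean heterotrait r = 2.91/4 = 0.7275.
Mean within-Res = 0.69/1 = 0.6900; mean within-Com = 0.77/1 = 0.7700.
Geometric mean = √(0.6900 × 0.7700) = 0.7289.
HTMT = 0.7275 / 0.7289 = 1.00.

1.00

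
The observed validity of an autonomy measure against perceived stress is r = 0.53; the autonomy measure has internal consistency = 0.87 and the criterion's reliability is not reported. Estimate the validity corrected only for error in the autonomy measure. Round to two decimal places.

Single correction: r_c = r_obs / √r_xx = 0.53 / √0.87 = 0.53 / 0.9327 ≈ 0.57.

0.57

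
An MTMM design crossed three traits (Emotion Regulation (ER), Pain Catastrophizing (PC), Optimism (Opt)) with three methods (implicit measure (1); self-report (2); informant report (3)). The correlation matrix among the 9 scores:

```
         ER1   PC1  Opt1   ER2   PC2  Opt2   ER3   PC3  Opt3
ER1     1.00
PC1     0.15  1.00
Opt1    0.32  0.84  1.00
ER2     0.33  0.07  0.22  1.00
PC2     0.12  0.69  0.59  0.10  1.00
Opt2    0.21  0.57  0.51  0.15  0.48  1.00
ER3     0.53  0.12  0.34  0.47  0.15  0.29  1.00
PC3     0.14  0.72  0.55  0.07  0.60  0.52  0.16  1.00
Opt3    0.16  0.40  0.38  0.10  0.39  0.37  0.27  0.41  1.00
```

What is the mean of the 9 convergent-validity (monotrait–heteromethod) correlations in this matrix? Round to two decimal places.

0.51

Convergent values: 0.33, 0.53, 0.47, 0.69, 0.72, 0.60, 0.51, 0.38, 0.37; mean = 4.60/9 = 0.51.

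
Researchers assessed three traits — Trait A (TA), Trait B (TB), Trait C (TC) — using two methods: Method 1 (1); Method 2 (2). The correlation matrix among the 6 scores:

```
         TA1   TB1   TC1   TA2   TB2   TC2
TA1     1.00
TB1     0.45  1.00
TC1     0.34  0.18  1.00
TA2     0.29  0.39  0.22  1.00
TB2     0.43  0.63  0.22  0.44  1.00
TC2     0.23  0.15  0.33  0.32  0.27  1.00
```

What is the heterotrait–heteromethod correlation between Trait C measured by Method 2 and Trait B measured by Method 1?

Different traits and methods: r(TC2, TB1) = 0.15.

0.15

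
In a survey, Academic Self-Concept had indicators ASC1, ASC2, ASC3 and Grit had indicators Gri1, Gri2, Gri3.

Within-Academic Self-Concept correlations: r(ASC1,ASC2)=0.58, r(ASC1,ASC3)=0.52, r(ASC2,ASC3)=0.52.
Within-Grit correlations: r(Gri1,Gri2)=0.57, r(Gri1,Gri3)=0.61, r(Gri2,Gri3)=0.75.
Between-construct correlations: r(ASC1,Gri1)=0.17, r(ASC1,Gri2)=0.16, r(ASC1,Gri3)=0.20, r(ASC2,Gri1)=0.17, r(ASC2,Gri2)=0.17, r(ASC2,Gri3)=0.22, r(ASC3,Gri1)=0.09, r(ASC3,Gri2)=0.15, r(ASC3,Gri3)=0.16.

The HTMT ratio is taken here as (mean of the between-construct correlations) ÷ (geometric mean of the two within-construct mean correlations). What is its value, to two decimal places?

Mean heterotrait r = 1.49/9 = 0.1656.
Mean within-ASC = 1.62/3 = 0.5400; mean within-Gri = 1.93/3 = 0.6433.
Geometric mean = √(0.5400 × 0.6433) = 0.5894.
HTMT = 0.1656 / 0.5894 = 0.28.

0.28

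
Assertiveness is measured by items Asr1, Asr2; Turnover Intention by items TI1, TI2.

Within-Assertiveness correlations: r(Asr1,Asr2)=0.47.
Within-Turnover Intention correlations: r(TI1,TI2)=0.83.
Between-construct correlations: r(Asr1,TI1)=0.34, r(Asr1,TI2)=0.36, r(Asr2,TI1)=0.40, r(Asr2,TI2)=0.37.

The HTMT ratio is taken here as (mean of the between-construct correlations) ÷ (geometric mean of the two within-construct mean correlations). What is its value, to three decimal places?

0.588

Mean heterotrait r = 1.47/4 = 0.3675.
Mean within-Asr = 0.47/1 = 0.4700; mean within-TI = 0.83/1 = 0.8300.
Geometric mean = √(0.4700 × 0.8300) = 0.6246.
HTMT = 0.3675 / 0.6246 = 0.588.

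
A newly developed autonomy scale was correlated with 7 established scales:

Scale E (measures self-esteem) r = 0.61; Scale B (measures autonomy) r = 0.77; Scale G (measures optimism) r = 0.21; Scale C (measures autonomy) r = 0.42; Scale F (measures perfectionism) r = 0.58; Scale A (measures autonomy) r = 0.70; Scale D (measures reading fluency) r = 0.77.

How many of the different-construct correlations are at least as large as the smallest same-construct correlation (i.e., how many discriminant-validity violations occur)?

Convergent (same construct = autonomy): Scale B, Scale C, Scale A.
Smallest convergent = 0.42. Discriminant values: 0.61, 0.21, 0.58, 0.77; count ≥ 0.42 → 3.

3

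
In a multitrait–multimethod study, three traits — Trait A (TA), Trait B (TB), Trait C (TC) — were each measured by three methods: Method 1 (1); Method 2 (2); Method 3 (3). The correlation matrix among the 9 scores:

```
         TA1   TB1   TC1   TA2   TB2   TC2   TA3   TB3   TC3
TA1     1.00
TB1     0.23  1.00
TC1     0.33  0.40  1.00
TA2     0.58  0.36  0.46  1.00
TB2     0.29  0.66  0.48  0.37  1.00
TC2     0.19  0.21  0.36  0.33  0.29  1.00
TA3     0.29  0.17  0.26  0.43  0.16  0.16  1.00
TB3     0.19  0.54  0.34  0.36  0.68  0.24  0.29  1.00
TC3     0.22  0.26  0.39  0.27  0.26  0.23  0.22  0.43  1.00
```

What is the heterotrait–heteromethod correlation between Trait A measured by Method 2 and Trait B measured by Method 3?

0.36

Different traits and methods: r(TA2, TB3) = 0.36.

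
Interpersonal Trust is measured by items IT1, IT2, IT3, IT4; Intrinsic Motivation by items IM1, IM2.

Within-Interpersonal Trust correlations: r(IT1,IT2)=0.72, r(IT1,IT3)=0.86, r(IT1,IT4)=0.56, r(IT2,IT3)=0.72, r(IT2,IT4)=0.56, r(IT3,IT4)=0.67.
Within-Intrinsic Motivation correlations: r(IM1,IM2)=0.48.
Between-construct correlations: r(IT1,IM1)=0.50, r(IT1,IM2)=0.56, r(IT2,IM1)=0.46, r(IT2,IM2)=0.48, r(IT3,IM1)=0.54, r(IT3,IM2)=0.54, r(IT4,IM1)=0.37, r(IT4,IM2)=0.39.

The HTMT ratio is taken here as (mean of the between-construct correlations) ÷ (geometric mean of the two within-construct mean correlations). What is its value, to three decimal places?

0.839

Mean heterotrait r = 3.84/8 = 0.4800.
Mean within-IT = 4.09/6 = 0.6817; mean within-IM = 0.48/1 = 0.4800.
Geometric mean = √(0.6817 × 0.4800) = 0.5720.
HTMT = 0.4800 / 0.5720 = 0.839.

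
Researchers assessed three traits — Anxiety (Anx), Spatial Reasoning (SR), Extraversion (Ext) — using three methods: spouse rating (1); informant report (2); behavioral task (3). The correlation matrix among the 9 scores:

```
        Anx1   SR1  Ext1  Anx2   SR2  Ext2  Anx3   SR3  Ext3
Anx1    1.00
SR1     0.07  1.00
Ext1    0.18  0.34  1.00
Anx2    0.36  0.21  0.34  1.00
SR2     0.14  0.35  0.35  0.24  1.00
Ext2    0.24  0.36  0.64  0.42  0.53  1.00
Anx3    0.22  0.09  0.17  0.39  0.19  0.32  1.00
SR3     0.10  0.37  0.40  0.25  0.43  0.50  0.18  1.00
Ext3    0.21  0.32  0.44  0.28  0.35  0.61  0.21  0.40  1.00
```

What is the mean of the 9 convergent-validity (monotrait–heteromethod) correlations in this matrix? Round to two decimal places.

Convergent values: 0.36, 0.22, 0.39, 0.35, 0.37, 0.43, 0.64, 0.44, 0.61; mean = 3.81/9 = 0.42.

0.42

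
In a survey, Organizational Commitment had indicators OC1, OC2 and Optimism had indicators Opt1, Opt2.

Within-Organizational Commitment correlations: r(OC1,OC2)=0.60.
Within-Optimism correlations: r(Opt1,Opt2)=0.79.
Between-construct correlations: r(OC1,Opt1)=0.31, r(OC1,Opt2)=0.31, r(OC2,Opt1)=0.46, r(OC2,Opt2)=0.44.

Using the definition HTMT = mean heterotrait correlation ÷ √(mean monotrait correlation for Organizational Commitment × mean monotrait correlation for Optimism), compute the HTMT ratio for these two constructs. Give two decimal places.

Mean between = 1.52/4 = 0.3800.
Mean within-OC = 0.60/1 = 0.6000; mean within-Opt = 0.79/1 = 0.7900.
Geometric mean = √(0.6000 × 0.7900) = 0.6885.
HTMT = 0.3800 / 0.6885 = 0.55.

0.55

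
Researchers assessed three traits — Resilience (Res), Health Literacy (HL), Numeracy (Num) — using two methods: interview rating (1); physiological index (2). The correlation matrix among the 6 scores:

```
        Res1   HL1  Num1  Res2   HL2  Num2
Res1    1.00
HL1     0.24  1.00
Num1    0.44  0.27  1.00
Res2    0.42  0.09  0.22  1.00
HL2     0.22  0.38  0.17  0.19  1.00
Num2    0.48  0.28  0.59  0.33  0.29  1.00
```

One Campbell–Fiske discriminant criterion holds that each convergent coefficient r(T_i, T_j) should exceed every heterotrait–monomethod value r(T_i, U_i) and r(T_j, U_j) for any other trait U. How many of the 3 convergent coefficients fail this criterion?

1

Each convergent coefficient versus the relevant comparison correlations:
Res (methods 1·2): 0.42 vs {0.24, 0.19, 0.44, 0.33} → fail.
HL (methods 1·2): 0.38 vs {0.24, 0.19, 0.27, 0.29} → pass.
Num (methods 1·2): 0.59 vs {0.44, 0.33, 0.27, 0.29} → pass.
1 of 3 fail.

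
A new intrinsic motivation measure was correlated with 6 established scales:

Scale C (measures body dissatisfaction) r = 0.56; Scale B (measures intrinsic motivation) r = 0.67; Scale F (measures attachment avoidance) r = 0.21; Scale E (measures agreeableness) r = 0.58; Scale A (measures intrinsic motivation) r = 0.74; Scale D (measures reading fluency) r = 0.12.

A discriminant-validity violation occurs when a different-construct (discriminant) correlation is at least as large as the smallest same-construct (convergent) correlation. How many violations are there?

0

Convergent (same construct = intrinsic motivation): Scale B, Scale A.
Smallest convergent = 0.67. Discriminant values: 0.56, 0.21, 0.58, 0.12; count ≥ 0.67 → 0.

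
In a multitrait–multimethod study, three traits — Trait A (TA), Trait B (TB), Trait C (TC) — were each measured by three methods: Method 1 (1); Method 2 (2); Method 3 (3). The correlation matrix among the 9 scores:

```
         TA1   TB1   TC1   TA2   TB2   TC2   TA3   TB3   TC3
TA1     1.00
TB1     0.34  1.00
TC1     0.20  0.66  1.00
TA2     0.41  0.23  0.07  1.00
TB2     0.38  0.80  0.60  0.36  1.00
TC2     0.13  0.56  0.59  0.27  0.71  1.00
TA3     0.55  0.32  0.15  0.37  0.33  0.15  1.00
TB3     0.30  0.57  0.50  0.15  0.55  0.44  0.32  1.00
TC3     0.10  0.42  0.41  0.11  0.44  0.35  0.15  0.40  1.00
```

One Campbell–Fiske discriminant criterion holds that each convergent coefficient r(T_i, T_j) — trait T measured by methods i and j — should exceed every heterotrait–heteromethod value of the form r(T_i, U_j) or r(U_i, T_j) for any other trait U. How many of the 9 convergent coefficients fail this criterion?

Convergent coefficients and their comparison sets:
TA (methods 1·2): 0.41 vs {0.38, 0.23, 0.13, 0.07} → pass.
TA (methods 1·3): 0.55 vs {0.30, 0.32, 0.10, 0.15} → pass.
TA (methods 2·3): 0.37 vs {0.15, 0.33, 0.11, 0.15} → pass.
TB (methods 1·2): 0.80 vs {0.23, 0.38, 0.56, 0.60} → pass.
TB (methods 1·3): 0.57 vs {0.32, 0.30, 0.42, 0.50} → pass.
TB (methods 2·3): 0.55 vs {0.33, 0.15, 0.44, 0.44} → pass.
TC (methods 1·2): 0.59 vs {0.07, 0.13, 0.60, 0.56} → fail.
TC (methods 1·3): 0.41 vs {0.15, 0.10, 0.50, 0.42} → fail.
TC (methods 2·3): 0.35 vs {0.15, 0.11, 0.44, 0.44} → fail.
3 of 9 fail.

3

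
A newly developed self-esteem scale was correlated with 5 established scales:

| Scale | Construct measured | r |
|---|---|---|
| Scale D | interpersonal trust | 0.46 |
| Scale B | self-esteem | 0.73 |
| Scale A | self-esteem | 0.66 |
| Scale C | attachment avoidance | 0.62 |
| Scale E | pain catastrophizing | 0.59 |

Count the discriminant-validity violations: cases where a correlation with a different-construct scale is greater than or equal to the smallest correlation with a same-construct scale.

0

Convergent (same construct = self-esteem): Scale B, Scale A.
Smallest convergent = 0.66. Discriminant values: 0.46, 0.62, 0.59; count ≥ 0.66 → 0.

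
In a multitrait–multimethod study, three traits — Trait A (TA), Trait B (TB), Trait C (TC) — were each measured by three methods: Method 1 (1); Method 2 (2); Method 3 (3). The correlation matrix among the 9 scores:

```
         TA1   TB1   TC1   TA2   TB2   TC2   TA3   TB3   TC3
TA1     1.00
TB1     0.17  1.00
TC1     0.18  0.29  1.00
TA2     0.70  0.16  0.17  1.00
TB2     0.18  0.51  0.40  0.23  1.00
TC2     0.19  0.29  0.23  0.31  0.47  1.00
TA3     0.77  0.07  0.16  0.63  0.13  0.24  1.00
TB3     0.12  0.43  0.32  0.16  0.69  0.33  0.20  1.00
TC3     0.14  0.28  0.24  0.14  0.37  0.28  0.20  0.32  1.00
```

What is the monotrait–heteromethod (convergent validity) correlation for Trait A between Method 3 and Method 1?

0.77

Same trait (TA), different methods: r(TA3, TA1) = 0.77.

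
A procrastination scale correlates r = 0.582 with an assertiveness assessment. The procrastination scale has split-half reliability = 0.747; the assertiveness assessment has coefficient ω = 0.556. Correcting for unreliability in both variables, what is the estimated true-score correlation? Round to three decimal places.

r_true = r_obs / √(r_xx · r_yy) = 0.582 / √(0.747 × 0.556) = 0.582 / √0.415332 = 0.582 / 0.6445 ≈ 0.903.

0.903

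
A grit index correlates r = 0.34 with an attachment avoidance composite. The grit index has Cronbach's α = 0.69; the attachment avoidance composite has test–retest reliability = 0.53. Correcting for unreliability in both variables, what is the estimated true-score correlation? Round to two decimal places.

r_true = r_obs / √(r_xx · r_yy) = 0.34 / √(0.69 × 0.53) = 0.34 / √0.3657 = 0.34 / 0.6047 ≈ 0.56.

0.56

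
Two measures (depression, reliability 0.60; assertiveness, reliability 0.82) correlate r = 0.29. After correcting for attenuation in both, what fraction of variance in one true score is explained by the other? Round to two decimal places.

0.17

Disattenuated r = 0.29 / √(0.60 × 0.82) = 0.29 / 0.7014 = 0.4135.
Shared true-score variance = 0.4135² = 0.1710 ≈ 0.17.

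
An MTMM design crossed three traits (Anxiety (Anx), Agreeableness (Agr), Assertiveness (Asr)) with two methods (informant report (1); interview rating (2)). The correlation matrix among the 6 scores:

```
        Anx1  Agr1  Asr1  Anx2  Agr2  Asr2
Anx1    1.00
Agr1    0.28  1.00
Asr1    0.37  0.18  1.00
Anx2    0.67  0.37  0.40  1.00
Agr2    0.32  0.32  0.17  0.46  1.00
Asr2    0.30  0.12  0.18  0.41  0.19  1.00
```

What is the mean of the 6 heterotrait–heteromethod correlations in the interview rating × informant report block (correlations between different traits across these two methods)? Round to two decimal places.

HTHM values (method 2 × method 1): 0.37, 0.40, 0.32, 0.17, 0.30, 0.12; mean = 1.68/6 = 0.28.

0.28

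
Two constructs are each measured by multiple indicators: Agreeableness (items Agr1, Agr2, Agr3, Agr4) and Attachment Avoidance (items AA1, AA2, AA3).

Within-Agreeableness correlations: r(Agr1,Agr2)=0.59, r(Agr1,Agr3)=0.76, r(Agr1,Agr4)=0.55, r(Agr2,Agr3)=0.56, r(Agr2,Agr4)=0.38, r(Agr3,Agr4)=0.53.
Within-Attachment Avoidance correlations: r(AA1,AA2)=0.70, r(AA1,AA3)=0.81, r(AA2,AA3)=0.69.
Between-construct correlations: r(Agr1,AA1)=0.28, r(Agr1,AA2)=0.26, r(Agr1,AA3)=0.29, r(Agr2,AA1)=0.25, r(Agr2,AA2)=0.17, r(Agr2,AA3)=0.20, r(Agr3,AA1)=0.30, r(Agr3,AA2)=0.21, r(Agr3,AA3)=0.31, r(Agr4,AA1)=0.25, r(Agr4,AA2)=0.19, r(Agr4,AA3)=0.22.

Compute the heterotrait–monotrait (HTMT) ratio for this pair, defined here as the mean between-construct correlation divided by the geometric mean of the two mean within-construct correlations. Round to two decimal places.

Mean between = 2.93/12 = 0.2442.
Mean within-Agr = 3.37/6 = 0.5617; mean within-AA = 2.20/3 = 0.7333.
Geometric mean = √(0.5617 × 0.7333) = 0.6418.
HTMT = 0.2442 / 0.6418 = 0.38.

0.38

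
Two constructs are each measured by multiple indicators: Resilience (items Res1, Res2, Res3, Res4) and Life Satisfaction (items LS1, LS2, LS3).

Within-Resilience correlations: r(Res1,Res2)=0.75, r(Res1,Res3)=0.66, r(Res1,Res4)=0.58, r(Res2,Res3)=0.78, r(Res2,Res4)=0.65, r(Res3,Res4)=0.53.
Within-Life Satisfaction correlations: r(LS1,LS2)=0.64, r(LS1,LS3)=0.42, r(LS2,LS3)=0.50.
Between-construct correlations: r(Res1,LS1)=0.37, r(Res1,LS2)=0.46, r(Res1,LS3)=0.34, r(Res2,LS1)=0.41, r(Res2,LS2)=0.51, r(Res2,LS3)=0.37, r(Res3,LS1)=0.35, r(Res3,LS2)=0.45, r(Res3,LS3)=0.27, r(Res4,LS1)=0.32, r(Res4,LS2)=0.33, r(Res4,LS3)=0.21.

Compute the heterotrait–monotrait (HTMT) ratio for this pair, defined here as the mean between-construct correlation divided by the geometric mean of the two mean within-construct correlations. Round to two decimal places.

0.63

Mean heterotrait r = 4.39/12 = 0.3658.
Mean within-Res = 3.95/6 = 0.6583; mean within-LS = 1.56/3 = 0.5200.
Geometric mean = √(0.6583 × 0.5200) = 0.5851.
HTMT = 0.3658 / 0.5851 = 0.63.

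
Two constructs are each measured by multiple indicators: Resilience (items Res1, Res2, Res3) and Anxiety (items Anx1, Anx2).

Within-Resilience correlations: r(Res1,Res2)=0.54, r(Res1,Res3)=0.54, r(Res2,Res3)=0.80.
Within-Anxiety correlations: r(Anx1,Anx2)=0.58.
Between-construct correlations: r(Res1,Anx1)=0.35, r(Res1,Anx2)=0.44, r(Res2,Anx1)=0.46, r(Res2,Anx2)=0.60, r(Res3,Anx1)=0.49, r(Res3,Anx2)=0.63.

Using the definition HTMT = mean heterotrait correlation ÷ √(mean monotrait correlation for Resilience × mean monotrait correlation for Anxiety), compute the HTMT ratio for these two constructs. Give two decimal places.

Between-construct mean = 2.97/6 = 0.4950.
Mean within-Res = 1.88/3 = 0.6267; mean within-Anx = 0.58/1 = 0.5800.
Geometric mean = √(0.6267 × 0.5800) = 0.6029.
HTMT = 0.4950 / 0.6029 = 0.82.

0.82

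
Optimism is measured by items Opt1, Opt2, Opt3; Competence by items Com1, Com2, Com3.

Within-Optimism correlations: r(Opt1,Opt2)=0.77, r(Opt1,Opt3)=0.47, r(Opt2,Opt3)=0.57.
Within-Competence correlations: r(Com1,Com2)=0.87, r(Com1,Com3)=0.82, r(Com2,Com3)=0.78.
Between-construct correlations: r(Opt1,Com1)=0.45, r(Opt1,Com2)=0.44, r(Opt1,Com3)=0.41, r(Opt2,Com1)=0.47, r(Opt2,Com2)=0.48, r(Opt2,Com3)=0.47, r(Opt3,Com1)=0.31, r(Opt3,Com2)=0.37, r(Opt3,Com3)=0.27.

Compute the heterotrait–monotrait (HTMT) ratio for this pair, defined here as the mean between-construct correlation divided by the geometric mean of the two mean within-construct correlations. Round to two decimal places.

Mean between = 3.67/9 = 0.4078.
Mean within-Opt = 1.81/3 = 0.6033; mean within-Com = 2.47/3 = 0.8233.
Geometric mean = √(0.6033 × 0.8233) = 0.7048.
HTMT = 0.4078 / 0.7048 = 0.58.

0.58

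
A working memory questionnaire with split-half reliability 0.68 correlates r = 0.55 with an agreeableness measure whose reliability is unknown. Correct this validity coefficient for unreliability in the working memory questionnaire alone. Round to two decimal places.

Single correction: r_c = r_obs / √r_xx = 0.55 / √0.68 = 0.55 / 0.8246 ≈ 0.67.

0.67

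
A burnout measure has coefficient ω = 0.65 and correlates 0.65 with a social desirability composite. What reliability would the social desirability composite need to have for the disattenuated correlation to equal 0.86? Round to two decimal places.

0.88

r_true = r_obs / √(r_xx · r_yy) ⇒ 0.86 = 0.65 / √(0.65 · r_yy).
√(0.65 · r_yy) = 0.65 / 0.86 = 0.7558; 0.65 · r_yy = 0.5712; r_yy = 0.5712 / 0.65 ≈ 0.88.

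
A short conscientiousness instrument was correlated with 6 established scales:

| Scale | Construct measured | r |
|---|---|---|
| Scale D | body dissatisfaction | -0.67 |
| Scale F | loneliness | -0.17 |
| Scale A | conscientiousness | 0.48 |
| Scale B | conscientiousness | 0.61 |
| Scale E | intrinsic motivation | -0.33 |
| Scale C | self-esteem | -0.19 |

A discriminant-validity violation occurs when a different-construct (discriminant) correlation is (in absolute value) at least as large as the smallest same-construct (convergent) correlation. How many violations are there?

Convergent (same construct = conscientiousness): Scale A, Scale B.
Smallest convergent = 0.48. Discriminant |r|: 0.67, 0.17, 0.33, 0.19; count ≥ 0.48 → 1.

1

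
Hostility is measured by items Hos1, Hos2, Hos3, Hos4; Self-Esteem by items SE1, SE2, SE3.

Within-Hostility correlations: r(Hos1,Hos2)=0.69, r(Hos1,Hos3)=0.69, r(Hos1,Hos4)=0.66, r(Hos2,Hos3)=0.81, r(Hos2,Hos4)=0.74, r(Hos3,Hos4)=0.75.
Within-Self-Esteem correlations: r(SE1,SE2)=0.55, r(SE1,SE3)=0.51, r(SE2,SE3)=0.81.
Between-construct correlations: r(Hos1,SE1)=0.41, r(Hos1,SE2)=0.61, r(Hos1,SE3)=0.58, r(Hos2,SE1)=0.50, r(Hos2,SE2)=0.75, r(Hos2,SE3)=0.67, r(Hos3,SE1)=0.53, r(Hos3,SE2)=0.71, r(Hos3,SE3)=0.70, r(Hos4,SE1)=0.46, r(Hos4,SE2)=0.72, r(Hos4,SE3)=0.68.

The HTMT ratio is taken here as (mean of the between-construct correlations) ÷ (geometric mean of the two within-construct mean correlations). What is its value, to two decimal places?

0.91

Mean heterotrait r = 7.32/12 = 0.6100.
Mean within-Hos = 4.34/6 = 0.7233; mean within-SE = 1.87/3 = 0.6233.
Geometric mean = √(0.7233 × 0.6233) = 0.6714.
HTMT = 0.6100 / 0.6714 = 0.91.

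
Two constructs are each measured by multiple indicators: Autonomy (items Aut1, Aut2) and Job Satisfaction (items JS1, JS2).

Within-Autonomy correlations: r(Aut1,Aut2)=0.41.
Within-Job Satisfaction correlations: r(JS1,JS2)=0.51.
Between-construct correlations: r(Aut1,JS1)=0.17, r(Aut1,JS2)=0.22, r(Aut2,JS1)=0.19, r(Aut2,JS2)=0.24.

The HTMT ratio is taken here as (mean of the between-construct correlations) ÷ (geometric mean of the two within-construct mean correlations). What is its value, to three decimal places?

Mean heterotrait r = 0.82/4 = 0.2050.
Mean within-Aut = 0.41/1 = 0.4100; mean within-JS = 0.51/1 = 0.5100.
Geometric mean = √(0.4100 × 0.5100) = 0.4573.
HTMT = 0.2050 / 0.4573 = 0.448.

0.448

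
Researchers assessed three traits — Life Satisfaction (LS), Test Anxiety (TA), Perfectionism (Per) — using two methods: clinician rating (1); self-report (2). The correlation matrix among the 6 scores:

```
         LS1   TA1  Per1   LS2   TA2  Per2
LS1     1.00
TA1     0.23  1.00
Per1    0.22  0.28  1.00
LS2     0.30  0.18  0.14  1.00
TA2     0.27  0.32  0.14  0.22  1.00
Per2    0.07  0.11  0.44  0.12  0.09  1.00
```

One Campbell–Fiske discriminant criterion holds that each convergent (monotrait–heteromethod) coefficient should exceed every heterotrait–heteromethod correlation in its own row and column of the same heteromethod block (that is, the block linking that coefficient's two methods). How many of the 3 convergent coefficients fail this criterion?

Each convergent coefficient versus the relevant comparison correlations:
LS (methods 1·2): 0.30 vs {0.27, 0.18, 0.07, 0.14} → pass.
TA (methods 1·2): 0.32 vs {0.18, 0.27, 0.11, 0.14} → pass.
Per (methods 1·2): 0.44 vs {0.14, 0.07, 0.14, 0.11} → pass.
0 of 3 fail.

0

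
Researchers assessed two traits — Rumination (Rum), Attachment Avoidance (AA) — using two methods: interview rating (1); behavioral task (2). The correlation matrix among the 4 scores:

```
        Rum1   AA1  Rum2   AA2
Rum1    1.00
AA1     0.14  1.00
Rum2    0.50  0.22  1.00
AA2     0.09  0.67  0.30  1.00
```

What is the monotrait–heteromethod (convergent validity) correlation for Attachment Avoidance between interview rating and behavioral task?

0.67

Same trait (AA), different methods: r(AA1, AA2) = 0.67.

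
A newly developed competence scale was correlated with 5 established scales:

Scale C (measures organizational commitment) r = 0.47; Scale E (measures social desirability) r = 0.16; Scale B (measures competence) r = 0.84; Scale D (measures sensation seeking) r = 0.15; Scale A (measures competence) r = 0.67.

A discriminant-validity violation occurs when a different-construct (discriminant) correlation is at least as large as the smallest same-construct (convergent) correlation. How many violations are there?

Convergent (same construct = competence): Scale B, Scale A.
Smallest convergent = 0.67. Discriminant values: 0.47, 0.16, 0.15; count ≥ 0.67 → 0.

0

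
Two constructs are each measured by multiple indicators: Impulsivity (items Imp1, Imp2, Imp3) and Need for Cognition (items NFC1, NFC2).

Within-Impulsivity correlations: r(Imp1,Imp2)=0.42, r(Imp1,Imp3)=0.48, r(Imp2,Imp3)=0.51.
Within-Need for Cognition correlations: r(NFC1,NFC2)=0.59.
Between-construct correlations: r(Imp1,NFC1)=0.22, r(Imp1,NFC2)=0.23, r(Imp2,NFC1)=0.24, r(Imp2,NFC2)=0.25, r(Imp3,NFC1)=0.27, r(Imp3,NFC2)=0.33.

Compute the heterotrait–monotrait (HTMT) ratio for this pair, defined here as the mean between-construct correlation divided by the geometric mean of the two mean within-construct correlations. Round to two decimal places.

Between-construct mean = 1.54/6 = 0.2567.
Mean within-Imp = 1.41/3 = 0.4700; mean within-NFC = 0.59/1 = 0.5900.
Geometric mean = √(0.4700 × 0.5900) = 0.5266.
HTMT = 0.2567 / 0.5266 = 0.49.

0.49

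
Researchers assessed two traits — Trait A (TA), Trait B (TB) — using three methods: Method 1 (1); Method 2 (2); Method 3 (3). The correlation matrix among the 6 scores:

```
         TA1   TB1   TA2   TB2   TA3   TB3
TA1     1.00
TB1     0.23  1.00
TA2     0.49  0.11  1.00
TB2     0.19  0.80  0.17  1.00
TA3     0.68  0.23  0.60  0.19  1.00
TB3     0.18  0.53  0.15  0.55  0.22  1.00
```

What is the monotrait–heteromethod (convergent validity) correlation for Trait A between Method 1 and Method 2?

Same trait (TA), different methods: r(TA1, TA2) = 0.49.

0.49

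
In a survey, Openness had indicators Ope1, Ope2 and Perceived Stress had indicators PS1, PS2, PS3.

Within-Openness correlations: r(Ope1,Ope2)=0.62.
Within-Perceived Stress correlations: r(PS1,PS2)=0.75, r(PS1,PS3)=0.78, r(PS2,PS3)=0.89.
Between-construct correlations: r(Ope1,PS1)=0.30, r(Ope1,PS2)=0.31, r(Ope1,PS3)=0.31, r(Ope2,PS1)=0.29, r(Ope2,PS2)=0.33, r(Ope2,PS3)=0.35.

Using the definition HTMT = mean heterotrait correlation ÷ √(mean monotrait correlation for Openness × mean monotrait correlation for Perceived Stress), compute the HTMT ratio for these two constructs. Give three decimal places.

Between-construct mean = 1.89/6 = 0.3150.
Mean within-Ope = 0.62/1 = 0.6200; mean within-PS = 2.42/3 = 0.8067.
Geometric mean = √(0.6200 × 0.8067) = 0.7072.
HTMT = 0.3150 / 0.7072 = 0.445.

0.445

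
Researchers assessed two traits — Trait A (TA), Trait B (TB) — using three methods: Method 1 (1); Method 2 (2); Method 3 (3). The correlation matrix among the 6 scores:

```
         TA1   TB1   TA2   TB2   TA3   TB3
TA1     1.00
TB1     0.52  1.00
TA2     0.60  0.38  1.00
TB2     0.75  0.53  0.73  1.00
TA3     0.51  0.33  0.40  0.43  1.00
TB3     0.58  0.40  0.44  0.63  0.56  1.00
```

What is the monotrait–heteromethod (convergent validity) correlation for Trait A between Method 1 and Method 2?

Same trait (TA), different methods: r(TA1, TA2) = 0.60.

0.60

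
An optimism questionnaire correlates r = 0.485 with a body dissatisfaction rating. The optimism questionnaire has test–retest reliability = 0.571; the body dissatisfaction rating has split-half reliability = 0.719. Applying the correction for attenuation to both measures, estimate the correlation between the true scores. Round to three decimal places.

0.757

r_true = r_obs / √(r_xx · r_yy) = 0.485 / √(0.571 × 0.719) = 0.485 / √0.410549 = 0.485 / 0.6407 ≈ 0.757.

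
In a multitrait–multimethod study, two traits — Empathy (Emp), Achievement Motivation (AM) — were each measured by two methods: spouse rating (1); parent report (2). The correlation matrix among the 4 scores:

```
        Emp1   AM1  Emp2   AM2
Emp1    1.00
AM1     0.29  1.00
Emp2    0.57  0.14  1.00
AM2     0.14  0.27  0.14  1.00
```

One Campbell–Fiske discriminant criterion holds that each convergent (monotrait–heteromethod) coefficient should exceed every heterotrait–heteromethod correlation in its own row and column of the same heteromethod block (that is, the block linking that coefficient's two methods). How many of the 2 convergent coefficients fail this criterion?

0

Checking each validity diagonal entry against its comparison values:
Emp (methods 1·2): 0.57 vs {0.14, 0.14} → pass.
AM (methods 1·2): 0.27 vs {0.14, 0.14} → pass.
0 of 2 fail.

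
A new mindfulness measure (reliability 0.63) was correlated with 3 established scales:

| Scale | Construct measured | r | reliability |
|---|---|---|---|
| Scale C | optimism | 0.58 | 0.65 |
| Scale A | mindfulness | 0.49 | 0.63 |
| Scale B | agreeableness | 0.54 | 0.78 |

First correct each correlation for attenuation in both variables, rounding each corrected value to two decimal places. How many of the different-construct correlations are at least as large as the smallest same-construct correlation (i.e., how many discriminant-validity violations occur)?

Disattenuated r (r / √(r_scale · r_new)):
  Scale C (disc): 0.58 / √(0.65·0.63) = 0.91
  Scale A (conv): 0.49 / √(0.63·0.63) = 0.78
  Scale B (disc): 0.54 / √(0.78·0.63) = 0.77
Smallest convergent = 0.78. Discriminant values: 0.91, 0.77; count ≥ 0.78 → 1.

1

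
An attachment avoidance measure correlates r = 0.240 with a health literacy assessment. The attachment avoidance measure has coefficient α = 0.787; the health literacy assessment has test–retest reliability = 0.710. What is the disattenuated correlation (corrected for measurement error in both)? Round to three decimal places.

r_true = r_obs / √(r_xx · r_yy) = 0.240 / √(0.787 × 0.710) = 0.240 / √0.558770 = 0.240 / 0.7475 ≈ 0.321.

0.321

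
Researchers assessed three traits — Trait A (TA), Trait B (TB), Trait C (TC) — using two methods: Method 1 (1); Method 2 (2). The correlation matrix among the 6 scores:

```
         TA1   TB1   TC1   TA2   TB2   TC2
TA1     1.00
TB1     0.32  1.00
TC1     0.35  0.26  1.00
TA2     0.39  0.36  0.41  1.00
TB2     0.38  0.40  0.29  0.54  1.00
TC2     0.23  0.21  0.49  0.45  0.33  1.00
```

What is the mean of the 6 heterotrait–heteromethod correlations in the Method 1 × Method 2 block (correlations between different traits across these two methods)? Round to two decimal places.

0.31

HTHM values (method 1 × method 2): 0.38, 0.23, 0.36, 0.21, 0.41, 0.29; mean = 1.88/6 = 0.31.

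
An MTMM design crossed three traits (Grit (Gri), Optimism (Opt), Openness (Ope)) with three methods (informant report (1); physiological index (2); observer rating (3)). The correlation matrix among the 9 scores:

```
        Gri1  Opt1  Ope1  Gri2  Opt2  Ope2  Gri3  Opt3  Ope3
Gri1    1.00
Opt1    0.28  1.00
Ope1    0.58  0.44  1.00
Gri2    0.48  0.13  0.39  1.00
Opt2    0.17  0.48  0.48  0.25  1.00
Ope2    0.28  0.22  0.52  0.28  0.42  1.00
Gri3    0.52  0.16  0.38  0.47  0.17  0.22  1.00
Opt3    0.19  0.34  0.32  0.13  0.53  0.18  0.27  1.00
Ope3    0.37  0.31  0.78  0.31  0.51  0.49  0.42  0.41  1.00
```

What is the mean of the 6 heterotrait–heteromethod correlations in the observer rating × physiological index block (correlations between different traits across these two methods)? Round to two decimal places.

0.25

HTHM values (method 3 × method 2): 0.17, 0.22, 0.13, 0.18, 0.31, 0.51; mean = 1.52/6 = 0.25.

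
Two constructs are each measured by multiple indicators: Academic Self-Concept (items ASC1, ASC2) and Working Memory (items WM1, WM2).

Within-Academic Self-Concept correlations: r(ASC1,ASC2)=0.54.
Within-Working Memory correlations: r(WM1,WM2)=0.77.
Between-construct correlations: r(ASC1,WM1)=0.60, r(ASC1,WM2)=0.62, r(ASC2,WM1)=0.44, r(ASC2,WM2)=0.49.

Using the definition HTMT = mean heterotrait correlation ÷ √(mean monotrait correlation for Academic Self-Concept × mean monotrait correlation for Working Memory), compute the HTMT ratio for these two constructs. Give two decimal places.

Mean heterotrait r = 2.15/4 = 0.5375.
Mean within-ASC = 0.54/1 = 0.5400; mean within-WM = 0.77/1 = 0.7700.
Geometric mean = √(0.5400 × 0.7700) = 0.6448.
HTMT = 0.5375 / 0.6448 = 0.83.

0.83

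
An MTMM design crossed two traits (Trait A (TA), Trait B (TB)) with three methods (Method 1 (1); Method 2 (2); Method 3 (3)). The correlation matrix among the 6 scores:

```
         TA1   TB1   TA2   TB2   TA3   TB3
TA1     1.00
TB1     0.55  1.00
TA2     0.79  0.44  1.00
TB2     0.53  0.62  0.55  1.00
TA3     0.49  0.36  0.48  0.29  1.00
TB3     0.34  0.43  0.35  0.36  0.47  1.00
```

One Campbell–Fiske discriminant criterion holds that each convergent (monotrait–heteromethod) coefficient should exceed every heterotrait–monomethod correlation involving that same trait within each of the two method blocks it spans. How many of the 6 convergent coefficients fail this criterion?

4

Each convergent coefficient versus the relevant comparison correlations:
TA (methods 1·2): 0.79 vs {0.55, 0.55} → pass.
TA (methods 1·3): 0.49 vs {0.55, 0.47} → fail.
TA (methods 2·3): 0.48 vs {0.55, 0.47} → fail.
TB (methods 1·2): 0.62 vs {0.55, 0.55} → pass.
TB (methods 1·3): 0.43 vs {0.55, 0.47} → fail.
TB (methods 2·3): 0.36 vs {0.55, 0.47} → fail.
4 of 6 fail.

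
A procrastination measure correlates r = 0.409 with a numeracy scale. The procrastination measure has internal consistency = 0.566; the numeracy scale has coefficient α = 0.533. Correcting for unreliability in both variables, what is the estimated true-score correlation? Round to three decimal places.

0.745

r_true = r_obs / √(r_xx · r_yy) = 0.409 / √(0.566 × 0.533) = 0.409 / √0.301678 = 0.409 / 0.5493 ≈ 0.745.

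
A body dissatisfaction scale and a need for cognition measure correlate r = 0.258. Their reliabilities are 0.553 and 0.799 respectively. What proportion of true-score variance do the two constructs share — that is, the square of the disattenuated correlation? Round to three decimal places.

Disattenuated r = 0.258 / √(0.553 × 0.799) = 0.258 / 0.6647 = 0.3881.
Shared true-score variance = 0.3881² = 0.1506 ≈ 0.151.

0.151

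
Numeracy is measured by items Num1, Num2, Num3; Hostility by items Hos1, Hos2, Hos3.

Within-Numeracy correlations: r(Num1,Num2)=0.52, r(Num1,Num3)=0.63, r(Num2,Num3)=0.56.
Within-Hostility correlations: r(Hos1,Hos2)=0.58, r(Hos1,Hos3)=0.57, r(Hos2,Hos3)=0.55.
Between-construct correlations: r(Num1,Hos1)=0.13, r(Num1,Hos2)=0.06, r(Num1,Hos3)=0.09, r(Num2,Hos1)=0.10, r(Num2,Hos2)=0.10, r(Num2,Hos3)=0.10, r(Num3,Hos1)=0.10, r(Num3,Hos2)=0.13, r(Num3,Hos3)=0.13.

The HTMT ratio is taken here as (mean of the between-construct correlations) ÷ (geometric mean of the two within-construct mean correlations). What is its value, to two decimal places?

Between-construct mean = 0.94/9 = 0.1044.
Mean within-Num = 1.71/3 = 0.5700; mean within-Hos = 1.70/3 = 0.5667.
Geometric mean = √(0.5700 × 0.5667) = 0.5683.
HTMT = 0.1044 / 0.5683 = 0.18.

0.18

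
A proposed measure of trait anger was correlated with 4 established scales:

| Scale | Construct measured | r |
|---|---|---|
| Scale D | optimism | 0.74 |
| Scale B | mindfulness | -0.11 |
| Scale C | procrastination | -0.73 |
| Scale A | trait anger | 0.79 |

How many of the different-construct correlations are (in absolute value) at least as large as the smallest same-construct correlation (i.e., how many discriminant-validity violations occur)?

0

Convergent (same construct = trait anger): Scale A.
Smallest convergent = 0.79. Discriminant |r|: 0.74, 0.11, 0.73; count ≥ 0.79 → 0.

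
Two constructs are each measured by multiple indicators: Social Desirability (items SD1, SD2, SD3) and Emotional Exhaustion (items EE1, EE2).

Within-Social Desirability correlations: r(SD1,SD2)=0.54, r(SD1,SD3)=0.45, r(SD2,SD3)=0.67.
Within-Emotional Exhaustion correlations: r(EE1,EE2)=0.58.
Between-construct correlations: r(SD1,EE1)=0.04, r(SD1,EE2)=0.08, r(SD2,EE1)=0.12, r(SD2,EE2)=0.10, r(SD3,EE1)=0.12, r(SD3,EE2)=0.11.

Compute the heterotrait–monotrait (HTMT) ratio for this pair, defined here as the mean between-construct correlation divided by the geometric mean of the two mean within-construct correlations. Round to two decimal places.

Between-construct mean = 0.57/6 = 0.0950.
Mean within-SD = 1.66/3 = 0.5533; mean within-EE = 0.58/1 = 0.5800.
Geometric mean = √(0.5533 × 0.5800) = 0.5665.
HTMT = 0.0950 / 0.5665 = 0.17.

0.17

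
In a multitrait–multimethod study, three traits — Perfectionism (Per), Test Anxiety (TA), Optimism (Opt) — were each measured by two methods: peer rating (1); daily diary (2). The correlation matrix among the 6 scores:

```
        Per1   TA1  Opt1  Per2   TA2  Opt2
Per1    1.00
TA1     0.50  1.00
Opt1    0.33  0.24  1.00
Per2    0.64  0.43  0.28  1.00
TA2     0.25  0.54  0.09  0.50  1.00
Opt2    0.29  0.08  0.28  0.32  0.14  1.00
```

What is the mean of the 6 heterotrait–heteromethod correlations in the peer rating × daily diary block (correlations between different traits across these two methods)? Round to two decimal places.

0.24

HTHM values (method 1 × method 2): 0.25, 0.29, 0.43, 0.08, 0.28, 0.09; mean = 1.42/6 = 0.24.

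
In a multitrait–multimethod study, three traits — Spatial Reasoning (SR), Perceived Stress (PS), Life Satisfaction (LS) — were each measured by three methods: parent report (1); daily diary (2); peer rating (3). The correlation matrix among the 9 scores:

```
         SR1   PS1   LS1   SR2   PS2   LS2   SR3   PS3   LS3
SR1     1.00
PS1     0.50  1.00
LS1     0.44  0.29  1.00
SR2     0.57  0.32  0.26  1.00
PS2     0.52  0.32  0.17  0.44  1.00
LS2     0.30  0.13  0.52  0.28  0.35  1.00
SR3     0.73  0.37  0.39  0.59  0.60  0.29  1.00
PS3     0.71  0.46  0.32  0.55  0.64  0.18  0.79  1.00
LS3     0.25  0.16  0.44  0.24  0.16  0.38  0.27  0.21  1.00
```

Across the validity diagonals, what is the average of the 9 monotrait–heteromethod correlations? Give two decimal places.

Convergent values: 0.57, 0.73, 0.59, 0.32, 0.46, 0.64, 0.52, 0.44, 0.38; mean = 4.65/9 = 0.52.

0.52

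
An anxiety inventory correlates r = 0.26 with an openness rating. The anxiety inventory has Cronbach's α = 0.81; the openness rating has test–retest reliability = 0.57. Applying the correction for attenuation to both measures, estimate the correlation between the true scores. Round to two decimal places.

0.38

r_true = r_obs / √(r_xx · r_yy) = 0.26 / √(0.81 × 0.57) = 0.26 / √0.4617 = 0.26 / 0.6795 ≈ 0.38.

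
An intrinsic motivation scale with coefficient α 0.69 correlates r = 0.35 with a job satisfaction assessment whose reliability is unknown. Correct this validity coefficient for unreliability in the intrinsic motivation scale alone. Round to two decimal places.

0.42

Single correction: r_c = r_obs / √r_xx = 0.35 / √0.69 = 0.35 / 0.8307 ≈ 0.42.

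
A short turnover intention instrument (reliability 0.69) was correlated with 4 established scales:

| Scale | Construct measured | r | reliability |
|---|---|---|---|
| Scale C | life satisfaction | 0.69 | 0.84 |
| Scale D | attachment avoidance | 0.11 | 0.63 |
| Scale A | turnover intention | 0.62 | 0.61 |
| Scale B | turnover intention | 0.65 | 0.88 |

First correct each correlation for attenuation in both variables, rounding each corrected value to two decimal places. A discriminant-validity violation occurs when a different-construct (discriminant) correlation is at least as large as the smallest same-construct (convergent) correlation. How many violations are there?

Disattenuated r (r / √(r_scale · r_new)):
  Scale C (disc): 0.69 / √(0.84·0.69) = 0.91
  Scale D (disc): 0.11 / √(0.63·0.69) = 0.17
  Scale A (conv): 0.62 / √(0.61·0.69) = 0.96
  Scale B (conv): 0.65 / √(0.88·0.69) = 0.83
Smallest convergent = 0.83. Discriminant values: 0.91, 0.17; count ≥ 0.83 → 1.

1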